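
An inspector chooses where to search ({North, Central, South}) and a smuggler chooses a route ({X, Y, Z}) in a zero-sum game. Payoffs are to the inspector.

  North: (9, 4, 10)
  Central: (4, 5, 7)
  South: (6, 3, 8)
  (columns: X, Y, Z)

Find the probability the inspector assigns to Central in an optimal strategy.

5/6

Row minima: North → 4, Central → 4, South → 3; maximin = 4.
Column maxima: X → 9, Y → 5, Z → 10; minimax = 5.
4 ≠ 5, so there is no saddle point; optimal play is mixed.
South is strictly dominated by North, so the inspector never plays it.
Z is strictly dominated by X (it gives the inspector strictly more in every row), so the smuggler never plays it.
On the remaining 2×2 (North, Central vs X, Y):
Let the inspector play North with probability p. Expected payoff against X: 9p + 4(1−p) = 5p + 4; against Y: 4p + 5(1−p) = −p + 5.
Setting these equal: 5p + 4 = −p + 5 ⇒ 6p = 1 ⇒ p = 1/6, and the value is (5)·(1/6) + 4 = 29/6.
For the smuggler: with q = P(X), equating North's and Central's payoffs gives 5q + 4 = −q + 5 ⇒ q = 1/6.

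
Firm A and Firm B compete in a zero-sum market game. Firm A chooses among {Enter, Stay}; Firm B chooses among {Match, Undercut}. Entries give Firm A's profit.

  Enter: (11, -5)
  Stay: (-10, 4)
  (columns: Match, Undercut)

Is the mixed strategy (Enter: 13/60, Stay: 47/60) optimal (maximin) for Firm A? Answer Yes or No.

No

Against Match this mix gives (13/60)·11 + (47/60)·(-10) = -109/20.
Against Undercut this mix gives (13/60)·(-5) + (47/60)·4 = 41/20.
Firm B will play Match, holding Firm A to -109/20. Shifting weight toward the row that does better against Match would raise this floor (the equalizing mix achieves -1/5 against both Match and Undercut), so the proposed strategy is not optimal.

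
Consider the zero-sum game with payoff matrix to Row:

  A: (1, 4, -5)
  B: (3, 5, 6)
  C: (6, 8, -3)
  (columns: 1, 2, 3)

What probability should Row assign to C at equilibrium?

1/4

Row minima: A → -5, B → 3, C → -3; maximin = 3.
Column maxima: 1 → 6, 2 → 8, 3 → 6; minimax = 6.
3 ≠ 6, so there is no saddle point; optimal play is mixed.
A is strictly dominated by B, so Row never plays it.
2 is strictly dominated by 1 (it gives Row strictly more in every row), so Column never plays it.
On the remaining 2×2 (B, C vs 1, 3):
Let Row play B with probability p. Expected payoff against 1: 3p + 6(1−p) = −3p + 6; against 3: 6p + (-3)(1−p) = 9p − 3.
Setting these equal: −3p + 6 = 9p − 3 ⇒ −12p = -9 ⇒ p = 3/4, and the value is (-3)·(3/4) + 6 = 15/4.
For Column: with q = P(1), equating B's and C's payoffs gives −3q + 6 = 9q − 3 ⇒ q = 3/4.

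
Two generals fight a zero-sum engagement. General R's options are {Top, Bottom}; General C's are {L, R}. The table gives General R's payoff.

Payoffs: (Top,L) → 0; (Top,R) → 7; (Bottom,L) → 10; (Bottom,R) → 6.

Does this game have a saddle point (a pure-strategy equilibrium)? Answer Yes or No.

Row minima: Top → 0, Bottom → 6; maximin = 6.
Column maxima: L → 10, R → 7; minimax = 7.
6 ≠ 7, so no pure-strategy equilibrium exists.

No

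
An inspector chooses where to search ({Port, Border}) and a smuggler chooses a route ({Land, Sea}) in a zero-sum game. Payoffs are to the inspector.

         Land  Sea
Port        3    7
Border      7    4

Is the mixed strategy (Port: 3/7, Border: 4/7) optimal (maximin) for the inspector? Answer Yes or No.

Yes

Against Land this mix gives (3/7)·3 + (4/7)·7 = 37/7.
Against Sea this mix gives (3/7)·7 + (4/7)·4 = 37/7.
All of the smuggler's active replies (Land, Sea) yield 37/7, and no column does worse for the inspector. The mix makes the smuggler indifferent and guarantees 37/7, so it is optimal.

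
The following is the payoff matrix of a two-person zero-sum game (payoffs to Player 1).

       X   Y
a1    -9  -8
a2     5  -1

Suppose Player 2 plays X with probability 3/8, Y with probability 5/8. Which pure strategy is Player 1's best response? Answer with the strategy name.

a2

Expected payoff of a1: (3/8)·(-9) + (5/8)·(-8) = -67/8.
Expected payoff of a2: (3/8)·5 + (5/8)·(-1) = 5/4.
The largest is 5/4, so Player 1's best response is a2.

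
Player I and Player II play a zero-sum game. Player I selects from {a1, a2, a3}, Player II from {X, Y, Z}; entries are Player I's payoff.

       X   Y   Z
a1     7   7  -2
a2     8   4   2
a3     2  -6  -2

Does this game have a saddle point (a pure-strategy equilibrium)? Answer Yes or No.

Row minima: a1 → -2, a2 → 2, a3 → -6; maximin = 2.
Column maxima: X → 8, Y → 7, Z → 2; minimax = 2.
maximin = minimax = 2, so a saddle point exists.

Yes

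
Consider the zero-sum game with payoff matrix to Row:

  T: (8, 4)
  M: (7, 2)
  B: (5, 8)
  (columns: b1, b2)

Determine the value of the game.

Row minima: T → 4, M → 2, B → 5; maximin = 5.
Column maxima: b1 → 8, b2 → 8; minimax = 8.
5 ≠ 8, so there is no saddle point; optimal play is mixed.
M is strictly dominated by T, so Row never plays it.
On the remaining 2×2 (T, B vs b1, b2):
Let Row play T with probability p. Expected payoff against b1: 8p + 5(1−p) = 3p + 5; against b2: 4p + 8(1−p) = −4p + 8.
Setting these equal: 3p + 5 = −4p + 8 ⇒ 7p = 3 ⇒ p = 3/7, and the value is (3)·(3/7) + 5 = 44/7.
For Column: with q = P(b1), equating T's and B's payoffs gives 4q + 4 = −3q + 8 ⇒ q = 4/7.

44/7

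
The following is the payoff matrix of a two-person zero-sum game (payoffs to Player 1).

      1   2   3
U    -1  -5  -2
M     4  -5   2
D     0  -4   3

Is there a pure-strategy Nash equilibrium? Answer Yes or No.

Yes

Row minima: U → -5, M → -5, D → -4; maximin = -4.
Column maxima: 1 → 4, 2 → -4, 3 → 3; minimax = -4.
maximin = minimax = -4, so a saddle point exists.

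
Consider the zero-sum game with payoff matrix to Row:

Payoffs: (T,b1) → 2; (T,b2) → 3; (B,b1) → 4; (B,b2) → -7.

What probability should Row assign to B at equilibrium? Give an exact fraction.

1/12

Row minima: T → 2, B → -7; maximin = 2.
Column maxima: b1 → 4, b2 → 3; minimax = 3.
2 ≠ 3, so there is no saddle point; optimal play is mixed.
Let Row play T with probability p. Expected payoff against b1: 2p + 4(1−p) = −2p + 4; against b2: 3p + (-7)(1−p) = 10p − 7.
Setting these equal: −2p + 4 = 10p − 7 ⇒ −12p = -11 ⇒ p = 11/12, and the value is (-2)·(11/12) + 4 = 13/6.
For Column: with q = P(b1), equating T's and B's payoffs gives −q + 3 = 11q − 7 ⇒ q = 5/6.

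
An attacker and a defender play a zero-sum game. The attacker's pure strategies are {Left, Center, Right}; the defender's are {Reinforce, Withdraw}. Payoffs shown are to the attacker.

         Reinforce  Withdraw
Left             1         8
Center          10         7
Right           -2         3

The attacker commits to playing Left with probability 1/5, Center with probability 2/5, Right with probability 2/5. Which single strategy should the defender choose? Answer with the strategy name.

If the defender plays Reinforce, the attacker's expected payoff is (1/5)·1 + (2/5)·10 + (2/5)·(-2) = 17/5.
If the defender plays Withdraw, the attacker's expected payoff is (1/5)·8 + (2/5)·7 + (2/5)·3 = 28/5.
The defender minimizes the attacker's payoff; the smallest is 17/5, so the best response is Reinforce.

Reinforce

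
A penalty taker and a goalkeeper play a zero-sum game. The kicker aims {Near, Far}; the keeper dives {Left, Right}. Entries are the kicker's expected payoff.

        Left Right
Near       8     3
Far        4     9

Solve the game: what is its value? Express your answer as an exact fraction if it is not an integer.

Row minima: Near → 3, Far → 4; maximin = 4.
Column maxima: Left → 8, Right → 9; minimax = 8.
4 ≠ 8, so there is no saddle point; optimal play is mixed.
Let the kicker play Near with probability p. Expected payoff against Left: 8p + 4(1−p) = 4p + 4; against Right: 3p + 9(1−p) = −6p + 9.
Setting these equal: 4p + 4 = −6p + 9 ⇒ 10p = 5 ⇒ p = 1/2, and the value is (4)·(1/2) + 4 = 6.
For the keeper: with q = P(Left), equating Near's and Far's payoffs gives 5q + 3 = −5q + 9 ⇒ q = 3/5.

6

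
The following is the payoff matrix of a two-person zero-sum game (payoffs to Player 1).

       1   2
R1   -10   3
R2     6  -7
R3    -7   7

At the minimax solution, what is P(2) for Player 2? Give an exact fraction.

13/27

Row minima: R1 → -10, R2 → -7, R3 → -7; maximin = -7.
Column maxima: 1 → 6, 2 → 7; minimax = 6.
-7 ≠ 6, so there is no saddle point; optimal play is mixed.
R1 is strictly dominated by R3, so Player 1 never plays it.
On the remaining 2×2 (R2, R3 vs 1, 2):
Let Player 1 play R2 with probability p. Expected payoff against 1: 6p + (-7)(1−p) = 13p − 7; against 2: (-7)p + 7(1−p) = −14p + 7.
Setting these equal: 13p − 7 = −14p + 7 ⇒ 27p = 14 ⇒ p = 14/27, and the value is (13)·(14/27) − 7 = -7/27.
For Player 2: with q = P(1), equating R2's and R3's payoffs gives 13q − 7 = −14q + 7 ⇒ q = 14/27.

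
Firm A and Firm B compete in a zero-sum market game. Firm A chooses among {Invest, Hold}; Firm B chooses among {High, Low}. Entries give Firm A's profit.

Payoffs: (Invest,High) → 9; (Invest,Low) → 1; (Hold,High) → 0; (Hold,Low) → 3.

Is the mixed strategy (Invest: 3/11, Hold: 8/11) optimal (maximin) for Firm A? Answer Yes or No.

Against High this mix gives (3/11)·9 + (8/11)·0 = 27/11.
Against Low this mix gives (3/11)·1 + (8/11)·3 = 27/11.
All of Firm B's active replies (High, Low) yield 27/11, and no column does worse for Firm A. The mix makes Firm B indifferent and guarantees 27/11, so it is optimal.

Yes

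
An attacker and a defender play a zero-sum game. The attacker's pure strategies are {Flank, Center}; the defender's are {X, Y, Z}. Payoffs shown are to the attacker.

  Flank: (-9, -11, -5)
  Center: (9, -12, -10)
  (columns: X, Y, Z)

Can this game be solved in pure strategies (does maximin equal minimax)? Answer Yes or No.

Row minima: Flank → -11, Center → -12; maximin = -11.
Column maxima: X → 9, Y → -11, Z → -5; minimax = -11.
maximin = minimax = -11, so a saddle point exists.

Yes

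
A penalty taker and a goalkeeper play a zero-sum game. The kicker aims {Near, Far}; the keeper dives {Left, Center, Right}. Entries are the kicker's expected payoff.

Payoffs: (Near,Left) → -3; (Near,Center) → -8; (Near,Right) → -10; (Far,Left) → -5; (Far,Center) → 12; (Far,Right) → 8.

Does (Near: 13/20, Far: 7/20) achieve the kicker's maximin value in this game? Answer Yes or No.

Yes

Against Left this mix gives (13/20)·(-3) + (7/20)·(-5) = -37/10.
Against Center this mix gives (13/20)·(-8) + (7/20)·12 = -1.
Against Right this mix gives (13/20)·(-10) + (7/20)·8 = -37/10.
All of the keeper's active replies (Left, Right) yield -37/10, and no column does worse for the kicker. The mix makes the keeper indifferent and guarantees -37/10, so it is optimal.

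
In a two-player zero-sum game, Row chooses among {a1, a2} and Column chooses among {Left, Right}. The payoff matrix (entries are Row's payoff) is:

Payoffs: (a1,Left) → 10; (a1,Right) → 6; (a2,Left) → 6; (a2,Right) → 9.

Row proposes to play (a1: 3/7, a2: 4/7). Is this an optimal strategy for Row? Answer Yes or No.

Yes

Against Left this mix gives (3/7)·10 + (4/7)·6 = 54/7.
Against Right this mix gives (3/7)·6 + (4/7)·9 = 54/7.
All of Column's active replies (Left, Right) yield 54/7, and no column does worse for Row. The mix makes Column indifferent and guarantees 54/7, so it is optimal.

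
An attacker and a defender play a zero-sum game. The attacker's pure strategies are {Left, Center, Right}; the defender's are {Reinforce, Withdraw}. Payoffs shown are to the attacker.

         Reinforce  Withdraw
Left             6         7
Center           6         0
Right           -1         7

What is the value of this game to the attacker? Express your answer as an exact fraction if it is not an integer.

Row minima: Left → 6, Center → 0, Right → -1; maximin = 6.
Column maxima: Reinforce → 6, Withdraw → 7; minimax = 6.
Since maximin = minimax = 6, there is a saddle point and the value is 6.

6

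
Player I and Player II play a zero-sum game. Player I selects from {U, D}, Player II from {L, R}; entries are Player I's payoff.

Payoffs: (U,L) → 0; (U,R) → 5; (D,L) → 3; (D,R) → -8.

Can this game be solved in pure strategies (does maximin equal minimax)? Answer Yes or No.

No

Row minima: U → 0, D → -8; maximin = 0.
Column maxima: L → 3, R → 5; minimax = 3.
0 ≠ 3, so no pure-strategy equilibrium exists.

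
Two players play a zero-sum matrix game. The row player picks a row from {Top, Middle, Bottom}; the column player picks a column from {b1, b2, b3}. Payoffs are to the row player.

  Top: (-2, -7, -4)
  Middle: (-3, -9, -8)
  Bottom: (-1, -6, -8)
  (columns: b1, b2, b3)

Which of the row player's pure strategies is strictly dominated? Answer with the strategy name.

Middle

Top gives a strictly higher payoff than Middle against every column: -2 > -3, -7 > -9, -4 > -8.
So Middle is strictly dominated and the row player never plays it.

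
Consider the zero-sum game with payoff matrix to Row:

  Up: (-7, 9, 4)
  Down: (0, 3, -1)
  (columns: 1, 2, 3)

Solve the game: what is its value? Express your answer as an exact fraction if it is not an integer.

Row minima: Up → -7, Down → -1; maximin = -1.
Column maxima: 1 → 0, 2 → 9, 3 → 4; minimax = 0.
-1 ≠ 0, so there is no saddle point; optimal play is mixed.
2 is strictly dominated by 1 (it gives Row strictly more in every row), so Column never plays it.
On the remaining 2×2 (Up, Down vs 1, 3):
Let Row play Up with probability p. Expected payoff against 1: (-7)p + 0(1−p) = −7p; against 3: 4p + (-1)(1−p) = 5p − 1.
Setting these equal: −7p = 5p − 1 ⇒ −12p = -1 ⇒ p = 1/12, and the value is (-7)·(1/12) = -7/12.
For Column: with q = P(1), equating Up's and Down's payoffs gives −11q + 4 = q − 1 ⇒ q = 5/12.

-7/12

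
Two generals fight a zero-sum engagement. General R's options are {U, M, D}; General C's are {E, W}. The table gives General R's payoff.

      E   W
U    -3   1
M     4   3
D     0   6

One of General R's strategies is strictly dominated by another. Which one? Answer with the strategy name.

U

M gives a strictly higher payoff than U against every column: 4 > -3, 3 > 1.
So U is strictly dominated and General R never plays it.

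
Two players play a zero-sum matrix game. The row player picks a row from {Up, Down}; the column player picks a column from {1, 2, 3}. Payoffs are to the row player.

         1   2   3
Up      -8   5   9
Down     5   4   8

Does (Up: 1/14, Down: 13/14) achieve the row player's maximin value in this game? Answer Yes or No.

Against 1 this mix gives (1/14)·(-8) + (13/14)·5 = 57/14.
Against 2 this mix gives (1/14)·5 + (13/14)·4 = 57/14.
Against 3 this mix gives (1/14)·9 + (13/14)·8 = 113/14.
All of the column player's active replies (1, 2) yield 57/14, and no column does worse for the row player. The mix makes the column player indifferent and guarantees 57/14, so it is optimal.

Yes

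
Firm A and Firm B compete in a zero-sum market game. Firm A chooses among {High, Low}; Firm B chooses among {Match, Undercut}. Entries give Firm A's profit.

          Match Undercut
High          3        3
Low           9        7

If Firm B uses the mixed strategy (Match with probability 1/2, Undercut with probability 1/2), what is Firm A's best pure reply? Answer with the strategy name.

Expected payoff of High: (1/2)·3 + (1/2)·3 = 3.
Expected payoff of Low: (1/2)·9 + (1/2)·7 = 8.
The largest is 8, so Firm A's best response is Low.

Low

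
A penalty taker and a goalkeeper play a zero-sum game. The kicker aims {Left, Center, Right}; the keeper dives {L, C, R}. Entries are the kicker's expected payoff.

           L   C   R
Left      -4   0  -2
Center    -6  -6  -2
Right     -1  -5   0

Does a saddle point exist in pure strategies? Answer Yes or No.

Row minima: Left → -4, Center → -6, Right → -5; maximin = -4.
Column maxima: L → -1, C → 0, R → 0; minimax = -1.
-4 ≠ -1, so no pure-strategy equilibrium exists.

No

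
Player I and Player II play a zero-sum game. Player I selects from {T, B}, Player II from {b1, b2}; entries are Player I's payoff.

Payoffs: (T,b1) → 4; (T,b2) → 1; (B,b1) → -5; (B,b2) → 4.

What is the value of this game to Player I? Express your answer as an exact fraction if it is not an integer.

Row minima: T → 1, B → -5; maximin = 1.
Column maxima: b1 → 4, b2 → 4; minimax = 4.
1 ≠ 4, so there is no saddle point; optimal play is mixed.
Let Player I play T with probability p. Expected payoff against b1: 4p + (-5)(1−p) = 9p − 5; against b2: 1p + 4(1−p) = −3p + 4.
Setting these equal: 9p − 5 = −3p + 4 ⇒ 12p = 9 ⇒ p = 3/4, and the value is (9)·(3/4) − 5 = 7/4.
For Player II: with q = P(b1), equating T's and B's payoffs gives 3q + 1 = −9q + 4 ⇒ q = 1/4.

7/4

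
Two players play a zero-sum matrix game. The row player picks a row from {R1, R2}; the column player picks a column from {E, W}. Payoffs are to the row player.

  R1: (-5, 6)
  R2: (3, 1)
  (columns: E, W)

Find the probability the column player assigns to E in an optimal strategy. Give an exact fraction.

Row minima: R1 → -5, R2 → 1; maximin = 1.
Column maxima: E → 3, W → 6; minimax = 3.
1 ≠ 3, so there is no saddle point; optimal play is mixed.
Let the row player play R1 with probability p. Expected payoff against E: (-5)p + 3(1−p) = −8p + 3; against W: 6p + 1(1−p) = 5p + 1.
Setting these equal: −8p + 3 = 5p + 1 ⇒ −13p = -2 ⇒ p = 2/13, and the value is (-8)·(2/13) + 3 = 23/13.
For the column player: with q = P(E), equating R1's and R2's payoffs gives −11q + 6 = 2q + 1 ⇒ q = 5/13.

5/13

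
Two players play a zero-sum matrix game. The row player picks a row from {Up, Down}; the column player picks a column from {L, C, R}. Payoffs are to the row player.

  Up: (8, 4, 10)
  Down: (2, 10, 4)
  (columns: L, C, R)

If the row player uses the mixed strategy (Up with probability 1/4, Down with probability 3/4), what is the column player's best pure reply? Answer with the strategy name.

If the column player plays L, the row player's expected payoff is (1/4)·8 + (3/4)·2 = 7/2.
If the column player plays C, the row player's expected payoff is (1/4)·4 + (3/4)·10 = 17/2.
If the column player plays R, the row player's expected payoff is (1/4)·10 + (3/4)·4 = 11/2.
The column player minimizes the row player's payoff; the smallest is 7/2, so the best response is L.

L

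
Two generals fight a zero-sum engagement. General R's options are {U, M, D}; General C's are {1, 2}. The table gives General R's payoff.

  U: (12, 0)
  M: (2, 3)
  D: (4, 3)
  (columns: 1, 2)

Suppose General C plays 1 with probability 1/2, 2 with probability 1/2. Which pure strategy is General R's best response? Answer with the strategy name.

Expected payoff of U: (1/2)·12 + (1/2)·0 = 6.
Expected payoff of M: (1/2)·2 + (1/2)·3 = 5/2.
Expected payoff of D: (1/2)·4 + (1/2)·3 = 7/2.
The largest is 6, so General R's best response is U.

U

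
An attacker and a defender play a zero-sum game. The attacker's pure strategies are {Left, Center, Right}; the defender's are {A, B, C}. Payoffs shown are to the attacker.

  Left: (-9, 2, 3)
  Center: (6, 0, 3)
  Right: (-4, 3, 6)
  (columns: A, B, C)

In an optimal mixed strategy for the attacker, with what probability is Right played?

Row minima: Left → -9, Center → 0, Right → -4; maximin = 0.
Column maxima: A → 6, B → 3, C → 6; minimax = 3.
0 ≠ 3, so there is no saddle point; optimal play is mixed.
Left is strictly dominated by Right, so the attacker never plays it.
C is strictly dominated by B (it gives the attacker strictly more in every row), so the defender never plays it.
On the remaining 2×2 (Center, Right vs A, B):
Let the attacker play Center with probability p. Expected payoff against A: 6p + (-4)(1−p) = 10p − 4; against B: 0p + 3(1−p) = −3p + 3.
Setting these equal: 10p − 4 = −3p + 3 ⇒ 13p = 7 ⇒ p = 7/13, and the value is (10)·(7/13) − 4 = 18/13.
For the defender: with q = P(A), equating Center's and Right's payoffs gives 6q = −7q + 3 ⇒ q = 3/13.

6/13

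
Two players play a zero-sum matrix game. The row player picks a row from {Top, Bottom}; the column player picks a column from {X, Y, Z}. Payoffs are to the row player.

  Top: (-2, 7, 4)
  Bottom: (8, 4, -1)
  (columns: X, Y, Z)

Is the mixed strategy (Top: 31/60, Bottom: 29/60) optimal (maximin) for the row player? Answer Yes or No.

No

Against X this mix gives (31/60)·(-2) + (29/60)·8 = 17/6.
Against Y this mix gives (31/60)·7 + (29/60)·4 = 111/20.
Against Z this mix gives (31/60)·4 + (29/60)·(-1) = 19/12.
The column player will play Z, holding the row player to 19/12. Shifting weight toward the row that does better against Z would raise this floor (the equalizing mix achieves 2 against both Z and X), so the proposed strategy is not optimal.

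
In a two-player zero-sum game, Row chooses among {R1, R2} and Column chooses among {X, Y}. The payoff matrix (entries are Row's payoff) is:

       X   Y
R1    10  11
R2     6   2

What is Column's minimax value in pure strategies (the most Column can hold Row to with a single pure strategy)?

Column maxima: X → 10, Y → 11.
The smallest of these is 10.

10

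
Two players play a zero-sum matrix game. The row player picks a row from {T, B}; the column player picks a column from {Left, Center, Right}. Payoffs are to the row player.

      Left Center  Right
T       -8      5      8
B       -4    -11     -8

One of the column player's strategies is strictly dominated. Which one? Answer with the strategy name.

Right

Center holds the row player's payoff strictly below Right in every row: 5 < 8, -11 < -8.
So Right is strictly dominated for the column player.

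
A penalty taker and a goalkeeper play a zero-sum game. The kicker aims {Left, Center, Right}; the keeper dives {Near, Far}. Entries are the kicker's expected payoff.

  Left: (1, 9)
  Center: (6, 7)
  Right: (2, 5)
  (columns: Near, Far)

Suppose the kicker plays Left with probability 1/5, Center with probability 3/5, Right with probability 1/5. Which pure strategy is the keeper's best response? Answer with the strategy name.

Near

If the keeper plays Near, the kicker's expected payoff is (1/5)·1 + (3/5)·6 + (1/5)·2 = 21/5.
If the keeper plays Far, the kicker's expected payoff is (1/5)·9 + (3/5)·7 + (1/5)·5 = 7.
The keeper minimizes the kicker's payoff; the smallest is 21/5, so the best response is Near.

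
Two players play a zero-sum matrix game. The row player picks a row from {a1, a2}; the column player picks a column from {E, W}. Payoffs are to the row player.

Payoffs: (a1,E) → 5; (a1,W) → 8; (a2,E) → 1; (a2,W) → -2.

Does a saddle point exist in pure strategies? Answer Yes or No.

Row minima: a1 → 5, a2 → -2; maximin = 5.
Column maxima: E → 5, W → 8; minimax = 5.
maximin = minimax = 5, so a saddle point exists.

Yes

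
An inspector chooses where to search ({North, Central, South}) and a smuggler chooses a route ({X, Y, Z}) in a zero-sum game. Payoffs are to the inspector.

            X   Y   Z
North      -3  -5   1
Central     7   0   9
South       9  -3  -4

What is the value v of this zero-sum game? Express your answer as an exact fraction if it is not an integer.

0

Row minima: North → -5, Central → 0, South → -4; maximin = 0.
Column maxima: X → 9, Y → 0, Z → 9; minimax = 0.
Since maximin = minimax = 0, there is a saddle point and the value is 0.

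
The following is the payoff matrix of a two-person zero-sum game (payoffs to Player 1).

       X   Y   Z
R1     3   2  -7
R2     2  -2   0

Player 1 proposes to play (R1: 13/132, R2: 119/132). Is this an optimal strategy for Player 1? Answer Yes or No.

No

Against X this mix gives (13/132)·3 + (119/132)·2 = 277/132.
Against Y this mix gives (13/132)·2 + (119/132)·(-2) = -53/33.
Against Z this mix gives (13/132)·(-7) + (119/132)·0 = -91/132.
Player 2 will play Y, holding Player 1 to -53/33. Shifting weight toward the row that does better against Y would raise this floor (the equalizing mix achieves -14/11 against both Y and Z), so the proposed strategy is not optimal.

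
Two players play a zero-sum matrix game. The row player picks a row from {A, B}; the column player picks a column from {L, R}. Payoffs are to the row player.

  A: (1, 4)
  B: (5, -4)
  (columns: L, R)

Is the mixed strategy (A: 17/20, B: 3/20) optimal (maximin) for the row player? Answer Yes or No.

No

Against L this mix gives (17/20)·1 + (3/20)·5 = 8/5.
Against R this mix gives (17/20)·4 + (3/20)·(-4) = 14/5.
The column player will play L, holding the row player to 8/5. Shifting weight toward the row that does better against L would raise this floor (the equalizing mix achieves 2 against both L and R), so the proposed strategy is not optimal.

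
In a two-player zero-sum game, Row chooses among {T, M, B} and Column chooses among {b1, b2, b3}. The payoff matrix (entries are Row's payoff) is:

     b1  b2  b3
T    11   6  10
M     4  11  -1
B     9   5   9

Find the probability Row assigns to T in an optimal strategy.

Row minima: T → 6, M → -1, B → 5; maximin = 6.
Column maxima: b1 → 11, b2 → 11, b3 → 10; minimax = 10.
6 ≠ 10, so there is no saddle point; optimal play is mixed.
B is strictly dominated by T, so Row never plays it.
With B eliminated, b1 is strictly dominated by b3 (it gives Row strictly more in every remaining row), so Column never plays it.
On the remaining 2×2 (T, M vs b2, b3):
Let Row play T with probability p. Expected payoff against b2: 6p + 11(1−p) = −5p + 11; against b3: 10p + (-1)(1−p) = 11p − 1.
Setting these equal: −5p + 11 = 11p − 1 ⇒ −16p = -12 ⇒ p = 3/4, and the value is (-5)·(3/4) + 11 = 29/4.
For Column: with q = P(b2), equating T's and M's payoffs gives −4q + 10 = 12q − 1 ⇒ q = 11/16.

3/4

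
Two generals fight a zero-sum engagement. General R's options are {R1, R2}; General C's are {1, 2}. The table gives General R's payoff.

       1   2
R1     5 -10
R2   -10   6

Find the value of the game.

Row minima: R1 → -10, R2 → -10; maximin = -10.
Column maxima: 1 → 5, 2 → 6; minimax = 5.
-10 ≠ 5, so there is no saddle point; optimal play is mixed.
Let General R play R1 with probability p. Expected payoff against 1: 5p + (-10)(1−p) = 15p − 10; against 2: (-10)p + 6(1−p) = −16p + 6.
Setting these equal: 15p − 10 = −16p + 6 ⇒ 31p = 16 ⇒ p = 16/31, and the value is (15)·(16/31) − 10 = -70/31.
For General C: with q = P(1), equating R1's and R2's payoffs gives 15q − 10 = −16q + 6 ⇒ q = 16/31.

-70/31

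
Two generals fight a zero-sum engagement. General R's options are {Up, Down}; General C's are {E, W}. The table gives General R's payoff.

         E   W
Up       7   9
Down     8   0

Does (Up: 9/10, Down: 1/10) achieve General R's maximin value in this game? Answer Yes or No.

No

Against E this mix gives (9/10)·7 + (1/10)·8 = 71/10.
Against W this mix gives (9/10)·9 + (1/10)·0 = 81/10.
General C will play E, holding General R to 71/10. Shifting weight toward the row that does better against E would raise this floor (the equalizing mix achieves 36/5 against both E and W), so the proposed strategy is not optimal.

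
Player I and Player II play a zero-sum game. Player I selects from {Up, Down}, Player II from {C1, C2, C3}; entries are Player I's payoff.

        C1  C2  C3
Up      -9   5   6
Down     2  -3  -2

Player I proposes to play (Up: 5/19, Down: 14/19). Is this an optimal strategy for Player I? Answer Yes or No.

Yes

Against C1 this mix gives (5/19)·(-9) + (14/19)·2 = -17/19.
Against C2 this mix gives (5/19)·5 + (14/19)·(-3) = -17/19.
Against C3 this mix gives (5/19)·6 + (14/19)·(-2) = 2/19.
All of Player II's active replies (C1, C2) yield -17/19, and no column does worse for Player I. The mix makes Player II indifferent and guarantees -17/19, so it is optimal.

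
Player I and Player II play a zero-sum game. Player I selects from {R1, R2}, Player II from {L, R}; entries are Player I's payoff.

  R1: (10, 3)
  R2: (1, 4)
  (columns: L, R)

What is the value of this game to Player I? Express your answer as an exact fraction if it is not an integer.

Row minima: R1 → 3, R2 → 1; maximin = 3.
Column maxima: L → 10, R → 4; minimax = 4.
3 ≠ 4, so there is no saddle point; optimal play is mixed.
Let Player I play R1 with probability p. Expected payoff against L: 10p + 1(1−p) = 9p + 1; against R: 3p + 4(1−p) = −p + 4.
Setting these equal: 9p + 1 = −p + 4 ⇒ 10p = 3 ⇒ p = 3/10, and the value is (9)·(3/10) + 1 = 37/10.
For Player II: with q = P(L), equating R1's and R2's payoffs gives 7q + 3 = −3q + 4 ⇒ q = 1/10.

37/10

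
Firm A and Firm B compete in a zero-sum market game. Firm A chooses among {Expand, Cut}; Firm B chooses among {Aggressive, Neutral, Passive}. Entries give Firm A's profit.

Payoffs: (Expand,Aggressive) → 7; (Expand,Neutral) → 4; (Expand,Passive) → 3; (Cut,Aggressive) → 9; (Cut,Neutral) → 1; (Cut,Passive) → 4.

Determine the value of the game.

Row minima: Expand → 3, Cut → 1; maximin = 3.
Column maxima: Aggressive → 9, Neutral → 4, Passive → 4; minimax = 4.
3 ≠ 4, so there is no saddle point; optimal play is mixed.
Aggressive is strictly dominated by Neutral (it gives Firm A strictly more in every row), so Firm B never plays it.
On the remaining 2×2 (Expand, Cut vs Neutral, Passive):
Let Firm A play Expand with probability p. Expected payoff against Neutral: 4p + 1(1−p) = 3p + 1; against Passive: 3p + 4(1−p) = −p + 4.
Setting these equal: 3p + 1 = −p + 4 ⇒ 4p = 3 ⇒ p = 3/4, and the value is (3)·(3/4) + 1 = 13/4.
For Firm B: with q = P(Neutral), equating Expand's and Cut's payoffs gives q + 3 = −3q + 4 ⇒ q = 1/4.

13/4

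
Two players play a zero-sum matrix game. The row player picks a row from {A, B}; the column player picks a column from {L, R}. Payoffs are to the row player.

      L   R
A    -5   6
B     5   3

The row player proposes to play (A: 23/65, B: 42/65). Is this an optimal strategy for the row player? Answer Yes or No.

No

Against L this mix gives (23/65)·(-5) + (42/65)·5 = 19/13.
Against R this mix gives (23/65)·6 + (42/65)·3 = 264/65.
The column player will play L, holding the row player to 19/13. Shifting weight toward the row that does better against L would raise this floor (the equalizing mix achieves 45/13 against both L and R), so the proposed strategy is not optimal.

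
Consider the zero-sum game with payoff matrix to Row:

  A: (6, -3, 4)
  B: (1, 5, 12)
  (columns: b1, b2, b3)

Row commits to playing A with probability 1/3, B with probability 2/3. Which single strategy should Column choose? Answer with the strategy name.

If Column plays b1, Row's expected payoff is (1/3)·6 + (2/3)·1 = 8/3.
If Column plays b2, Row's expected payoff is (1/3)·(-3) + (2/3)·5 = 7/3.
If Column plays b3, Row's expected payoff is (1/3)·4 + (2/3)·12 = 28/3.
Column minimizes Row's payoff; the smallest is 7/3, so the best response is b2.

b2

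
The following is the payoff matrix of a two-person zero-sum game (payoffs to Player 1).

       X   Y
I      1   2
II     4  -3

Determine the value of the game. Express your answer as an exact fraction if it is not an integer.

Row minima: I → 1, II → -3; maximin = 1.
Column maxima: X → 4, Y → 2; minimax = 2.
1 ≠ 2, so there is no saddle point; optimal play is mixed.
Let Player 1 play I with probability p. Expected payoff against X: 1p + 4(1−p) = −3p + 4; against Y: 2p + (-3)(1−p) = 5p − 3.
Setting these equal: −3p + 4 = 5p − 3 ⇒ −8p = -7 ⇒ p = 7/8, and the value is (-3)·(7/8) + 4 = 11/8.
For Player 2: with q = P(X), equating I's and II's payoffs gives −q + 2 = 7q − 3 ⇒ q = 5/8.

11/8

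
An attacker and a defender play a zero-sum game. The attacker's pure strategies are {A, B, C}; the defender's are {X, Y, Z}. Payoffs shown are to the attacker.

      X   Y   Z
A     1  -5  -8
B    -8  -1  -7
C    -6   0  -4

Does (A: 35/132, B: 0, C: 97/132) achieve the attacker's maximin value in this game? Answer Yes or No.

No

Against X this mix gives (35/132)·1 + (97/132)·(-6) = -547/132.
Against Y this mix gives (35/132)·(-5) + (97/132)·0 = -175/132.
Against Z this mix gives (35/132)·(-8) + (97/132)·(-4) = -167/33.
The defender will play Z, holding the attacker to -167/33. Shifting weight toward the row that does better against Z would raise this floor (the equalizing mix achieves -52/11 against both Z and X), so the proposed strategy is not optimal.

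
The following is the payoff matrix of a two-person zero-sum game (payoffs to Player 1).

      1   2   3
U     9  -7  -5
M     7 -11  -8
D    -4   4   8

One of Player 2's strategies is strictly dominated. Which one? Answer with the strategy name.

2 holds Player 1's payoff strictly below 3 in every row: -7 < -5, -11 < -8, 4 < 8.
So 3 is strictly dominated for Player 2.

3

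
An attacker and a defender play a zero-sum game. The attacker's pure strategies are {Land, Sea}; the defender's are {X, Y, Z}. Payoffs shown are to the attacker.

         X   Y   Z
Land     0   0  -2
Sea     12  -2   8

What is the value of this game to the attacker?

-1/3

Row minima: Land → -2, Sea → -2; maximin = -2.
Column maxima: X → 12, Y → 0, Z → 8; minimax = 0.
-2 ≠ 0, so there is no saddle point; optimal play is mixed.
X is strictly dominated by Z (it gives the attacker strictly more in every row), so the defender never plays it.
On the remaining 2×2 (Land, Sea vs Y, Z):
Let the attacker play Land with probability p. Expected payoff against Y: 0p + (-2)(1−p) = 2p − 2; against Z: (-2)p + 8(1−p) = −10p + 8.
Setting these equal: 2p − 2 = −10p + 8 ⇒ 12p = 10 ⇒ p = 5/6, and the value is (2)·(5/6) − 2 = -1/3.
For the defender: with q = P(Y), equating Land's and Sea's payoffs gives 2q − 2 = −10q + 8 ⇒ q = 5/6.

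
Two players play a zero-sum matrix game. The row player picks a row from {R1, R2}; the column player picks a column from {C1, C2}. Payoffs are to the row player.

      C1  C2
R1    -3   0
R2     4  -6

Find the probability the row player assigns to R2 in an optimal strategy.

Row minima: R1 → -3, R2 → -6; maximin = -3.
Column maxima: C1 → 4, C2 → 0; minimax = 0.
-3 ≠ 0, so there is no saddle point; optimal play is mixed.
Let the row player play R1 with probability p. Expected payoff against C1: (-3)p + 4(1−p) = −7p + 4; against C2: 0p + (-6)(1−p) = 6p − 6.
Setting these equal: −7p + 4 = 6p − 6 ⇒ −13p = -10 ⇒ p = 10/13, and the value is (-7)·(10/13) + 4 = -18/13.
For the column player: with q = P(C1), equating R1's and R2's payoffs gives −3q = 10q − 6 ⇒ q = 6/13.

3/13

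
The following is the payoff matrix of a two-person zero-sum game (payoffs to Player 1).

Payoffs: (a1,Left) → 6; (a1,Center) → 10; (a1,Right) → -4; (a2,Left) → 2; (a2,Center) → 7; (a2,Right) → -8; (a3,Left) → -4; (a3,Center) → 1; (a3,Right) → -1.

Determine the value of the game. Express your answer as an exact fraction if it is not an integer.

-22/13

Row minima: a1 → -4, a2 → -8, a3 → -4; maximin = -4.
Column maxima: Left → 6, Center → 10, Right → -1; minimax = -1.
-4 ≠ -1, so there is no saddle point; optimal play is mixed.
a2 is strictly dominated by a1, so Player 1 never plays it.
Center is strictly dominated by Left (it gives Player 1 strictly more in every row), so Player 2 never plays it.
On the remaining 2×2 (a1, a3 vs Left, Right):
Let Player 1 play a1 with probability p. Expected payoff against Left: 6p + (-4)(1−p) = 10p − 4; against Right: (-4)p + (-1)(1−p) = −3p − 1.
Setting these equal: 10p − 4 = −3p − 1 ⇒ 13p = 3 ⇒ p = 3/13, and the value is (10)·(3/13) − 4 = -22/13.
For Player 2: with q = P(Left), equating a1's and a3's payoffs gives 10q − 4 = −3q − 1 ⇒ q = 3/13.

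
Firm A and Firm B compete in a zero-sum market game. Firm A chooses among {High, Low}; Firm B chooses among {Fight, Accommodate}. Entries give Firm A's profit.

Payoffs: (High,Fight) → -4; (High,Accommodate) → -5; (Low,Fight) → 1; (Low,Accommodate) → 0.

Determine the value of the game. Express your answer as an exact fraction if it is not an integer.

Row minima: High → -5, Low → 0; maximin = 0.
Column maxima: Fight → 1, Accommodate → 0; minimax = 0.
Since maximin = minimax = 0, there is a saddle point and the value is 0.

0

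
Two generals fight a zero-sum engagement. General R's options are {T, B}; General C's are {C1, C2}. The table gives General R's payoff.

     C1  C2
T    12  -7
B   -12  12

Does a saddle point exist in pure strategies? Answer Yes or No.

No

Row minima: T → -7, B → -12; maximin = -7.
Column maxima: C1 → 12, C2 → 12; minimax = 12.
-7 ≠ 12, so no pure-strategy equilibrium exists.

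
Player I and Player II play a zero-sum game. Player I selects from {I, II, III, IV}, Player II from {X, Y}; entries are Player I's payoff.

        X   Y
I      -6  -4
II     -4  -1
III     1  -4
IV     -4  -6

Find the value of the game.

Row minima: I → -6, II → -4, III → -4, IV → -6; maximin = -4.
Column maxima: X → 1, Y → -1; minimax = -1.
-4 ≠ -1, so there is no saddle point; optimal play is mixed.
I is strictly dominated by II, so Player I never plays it.
IV is strictly dominated by III, so Player I never plays it.
On the remaining 2×2 (II, III vs X, Y):
Let Player I play II with probability p. Expected payoff against X: (-4)p + 1(1−p) = −5p + 1; against Y: (-1)p + (-4)(1−p) = 3p − 4.
Setting these equal: −5p + 1 = 3p − 4 ⇒ −8p = -5 ⇒ p = 5/8, and the value is (-5)·(5/8) + 1 = -17/8.
For Player II: with q = P(X), equating II's and III's payoffs gives −3q − 1 = 5q − 4 ⇒ q = 3/8.

-17/8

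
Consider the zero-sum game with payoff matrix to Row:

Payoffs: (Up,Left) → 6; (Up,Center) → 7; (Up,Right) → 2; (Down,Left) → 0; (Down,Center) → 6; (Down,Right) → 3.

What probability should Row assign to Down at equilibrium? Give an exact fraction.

4/7

Row minima: Up → 2, Down → 0; maximin = 2.
Column maxima: Left → 6, Center → 7, Right → 3; minimax = 3.
2 ≠ 3, so there is no saddle point; optimal play is mixed.
Center is strictly dominated by Left (it gives Row strictly more in every row), so Column never plays it.
On the remaining 2×2 (Up, Down vs Left, Right):
Let Row play Up with probability p. Expected payoff against Left: 6p + 0(1−p) = 6p; against Right: 2p + 3(1−p) = −p + 3.
Setting these equal: 6p = −p + 3 ⇒ 7p = 3 ⇒ p = 3/7, and the value is (6)·(3/7) = 18/7.
For Column: with q = P(Left), equating Up's and Down's payoffs gives 4q + 2 = −3q + 3 ⇒ q = 1/7.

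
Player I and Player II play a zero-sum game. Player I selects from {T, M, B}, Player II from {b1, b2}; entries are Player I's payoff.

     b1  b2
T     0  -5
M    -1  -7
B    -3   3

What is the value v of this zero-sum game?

-15/11

Row minima: T → -5, M → -7, B → -3; maximin = -3.
Column maxima: b1 → 0, b2 → 3; minimax = 0.
-3 ≠ 0, so there is no saddle point; optimal play is mixed.
M is strictly dominated by T, so Player I never plays it.
On the remaining 2×2 (T, B vs b1, b2):
Let Player I play T with probability p. Expected payoff against b1: 0p + (-3)(1−p) = 3p − 3; against b2: (-5)p + 3(1−p) = −8p + 3.
Setting these equal: 3p − 3 = −8p + 3 ⇒ 11p = 6 ⇒ p = 6/11, and the value is (3)·(6/11) − 3 = -15/11.
For Player II: with q = P(b1), equating T's and B's payoffs gives 5q − 5 = −6q + 3 ⇒ q = 8/11.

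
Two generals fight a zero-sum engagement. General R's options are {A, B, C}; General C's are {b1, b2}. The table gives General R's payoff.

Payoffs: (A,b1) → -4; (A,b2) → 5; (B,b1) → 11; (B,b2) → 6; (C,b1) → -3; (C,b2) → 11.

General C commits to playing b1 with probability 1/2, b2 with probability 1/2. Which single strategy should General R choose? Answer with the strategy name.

B

Expected payoff of A: (1/2)·(-4) + (1/2)·5 = 1/2.
Expected payoff of B: (1/2)·11 + (1/2)·6 = 17/2.
Expected payoff of C: (1/2)·(-3) + (1/2)·11 = 4.
The largest is 17/2, so General R's best response is B.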